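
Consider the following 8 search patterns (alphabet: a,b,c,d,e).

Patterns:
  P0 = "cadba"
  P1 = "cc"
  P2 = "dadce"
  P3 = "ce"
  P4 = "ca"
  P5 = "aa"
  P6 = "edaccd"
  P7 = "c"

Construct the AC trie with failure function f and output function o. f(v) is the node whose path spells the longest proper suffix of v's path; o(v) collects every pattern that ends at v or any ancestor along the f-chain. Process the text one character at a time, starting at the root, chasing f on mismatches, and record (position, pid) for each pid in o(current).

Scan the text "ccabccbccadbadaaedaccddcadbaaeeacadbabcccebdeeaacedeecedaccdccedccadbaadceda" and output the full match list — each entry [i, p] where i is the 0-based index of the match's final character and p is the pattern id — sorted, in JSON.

Build automaton:
Trie nodes:
  n0 'ε': a→13 c→1 d→7 e→15
  n1 'c': a→2 c→6 e→12  ←P7
  n2 'ca': d→3  ←P4
  n3 'cad': b→4
  n4 'cadb': a→5
  n5 'cadba': ·  ←P0
  n6 'cc': ·  ←P1
  n7 'd': a→8
  n8 'da': d→9
  n9 'dad': c→10
  n10 'dadc': e→11
  n11 'dadce': ·  ←P2
  n12 'ce': ·  ←P3
  n13 'a': a→14
  n14 'aa': ·  ←P5
  n15 'e': d→16
  n16 'ed': a→17
  n17 'eda': c→18
  n18 'edac': c→19
  n19 'edacc': d→20
  n20 'edaccd': ·  ←P6

Failure links (BFS by depth):
  fail(1) 'c': from fail(0)=0 chase 'c': 0 ⇒ 0;  out={7}∪out(0)={7}
  fail(7) 'd': from fail(0)=0 chase 'd': 0 ⇒ 0;  out=∅∪out(0)=∅
  fail(13) 'a': from fail(0)=0 chase 'a': 0 ⇒ 0;  out=∅∪out(0)=∅
  fail(15) 'e': from fail(0)=0 chase 'e': 0 ⇒ 0;  out=∅∪out(0)=∅
  fail(2) 'ca': from fail(1)=0 chase 'a': 0 ⇒ 13;  out={4}∪out(13)={4}
  fail(6) 'cc': from fail(1)=0 chase 'c': 0 ⇒ 1;  out={1}∪out(1)={1,7}
  fail(8) 'da': from fail(7)=0 chase 'a': 0 ⇒ 13;  out=∅∪out(13)=∅
  fail(12) 'ce': from fail(1)=0 chase 'e': 0 ⇒ 15;  out={3}∪out(15)={3}
  fail(14) 'aa': from fail(13)=0 chase 'a': 0 ⇒ 13;  out={5}∪out(13)={5}
  fail(16) 'ed': from fail(15)=0 chase 'd': 0 ⇒ 7;  out=∅∪out(7)=∅
  fail(3) 'cad': from fail(2)=13 chase 'd': 13→0 ⇒ 7;  out=∅∪out(7)=∅
  fail(9) 'dad': from fail(8)=13 chase 'd': 13→0 ⇒ 7;  out=∅∪out(7)=∅
  fail(17) 'eda': from fail(16)=7 chase 'a': 7 ⇒ 8;  out=∅∪out(8)=∅
  fail(4) 'cadb': from fail(3)=7 chase 'b': 7→0 ⇒ 0;  out=∅∪out(0)=∅
  fail(10) 'dadc': from fail(9)=7 chase 'c': 7→0 ⇒ 1;  out=∅∪out(1)={7}
  fail(18) 'edac': from fail(17)=8 chase 'c': 8→13→0 ⇒ 1;  out=∅∪out(1)={7}
  fail(5) 'cadba': from fail(4)=0 chase 'a': 0 ⇒ 13;  out={0}∪out(13)={0}
  fail(11) 'dadce': from fail(10)=1 chase 'e': 1 ⇒ 12;  out={2}∪out(12)={2,3}
  fail(19) 'edacc': from fail(18)=1 chase 'c': 1 ⇒ 6;  out=∅∪out(6)={1,7}
  fail(20) 'edaccd': from fail(19)=6 chase 'd': 6→1→0 ⇒ 7;  out={6}∪out(7)={6}

Text stream:
i=0 'c': node 0→1  ** P7@[0:0]
i=1 'c': node 1→6  ** P1@[0:1],P7@[1:1]
i=2 'a': node 6→2 ·f  ** P4@[1:2]
i=3 'b': node 2→0 ·f
i=4 'c': node 0→1  ** P7@[4:4]
i=5 'c': node 1→6  ** P1@[4:5],P7@[5:5]
i=6 'b': node 6→0 ·f
i=7 'c': node 0→1  ** P7@[7:7]
i=8 'c': node 1→6  ** P1@[7:8],P7@[8:8]
i=9 'a': node 6→2 ·f  ** P4@[8:9]
i=10 'd': node 2→3
i=11 'b': node 3→4
i=12 'a': node 4→5  ** P0@[8:12]
i=13 'd': node 5→7 ·f
i=14 'a': node 7→8
i=15 'a': node 8→14 ·f  ** P5@[14:15]
i=16 'e': node 14→15 ·f
i=17 'd': node 15→16
i=18 'a': node 16→17
i=19 'c': node 17→18  ** P7@[19:19]
i=20 'c': node 18→19  ** P1@[19:20],P7@[20:20]
i=21 'd': node 19→20  ** P6@[16:21]
i=22 'd': node 20→7 ·f
i=23 'c': node 7→1 ·f  ** P7@[23:23]
i=24 'a': node 1→2  ** P4@[23:24]
i=25 'd': node 2→3
i=26 'b': node 3→4
i=27 'a': node 4→5  ** P0@[23:27]
i=28 'a': node 5→14 ·f  ** P5@[27:28]
i=29 'e': node 14→15 ·f
i=30 'e': node 15→15 ·f
i=31 'a': node 15→13 ·f
i=32 'c': node 13→1 ·f  ** P7@[32:32]
i=33 'a': node 1→2  ** P4@[32:33]
i=34 'd': node 2→3
i=35 'b': node 3→4
i=36 'a': node 4→5  ** P0@[32:36]
i=37 'b': node 5→0 ·f
i=38 'c': node 0→1  ** P7@[38:38]
i=39 'c': node 1→6  ** P1@[38:39],P7@[39:39]
i=40 'c': node 6→6 ·f  ** P1@[39:40],P7@[40:40]
i=41 'e': node 6→12 ·f  ** P3@[40:41]
i=42 'b': node 12→0 ·f
i=43 'd': node 0→7
i=44 'e': node 7→15 ·f
i=45 'e': node 15→15 ·f
i=46 'a': node 15→13 ·f
i=47 'a': node 13→14  ** P5@[46:47]
i=48 'c': node 14→1 ·f  ** P7@[48:48]
i=49 'e': node 1→12  ** P3@[48:49]
i=50 'd': node 12→16 ·f
i=51 'e': node 16→15 ·f
i=52 'e': node 15→15 ·f
i=53 'c': node 15→1 ·f  ** P7@[53:53]
i=54 'e': node 1→12  ** P3@[53:54]
i=55 'd': node 12→16 ·f
i=56 'a': node 16→17
i=57 'c': node 17→18  ** P7@[57:57]
i=58 'c': node 18→19  ** P1@[57:58],P7@[58:58]
i=59 'd': node 19→20  ** P6@[54:59]
i=60 'c': node 20→1 ·f  ** P7@[60:60]
i=61 'c': node 1→6  ** P1@[60:61],P7@[61:61]
i=62 'e': node 6→12 ·f  ** P3@[61:62]
i=63 'd': node 12→16 ·f
i=64 'c': node 16→1 ·f  ** P7@[64:64]
i=65 'c': node 1→6  ** P1@[64:65],P7@[65:65]
i=66 'a': node 6→2 ·f  ** P4@[65:66]
i=67 'd': node 2→3
i=68 'b': node 3→4
i=69 'a': node 4→5  ** P0@[65:69]
i=70 'a': node 5→14 ·f  ** P5@[69:70]
i=71 'd': node 14→7 ·f
i=72 'c': node 7→1 ·f  ** P7@[72:72]
i=73 'e': node 1→12  ** P3@[72:73]
i=74 'd': node 12→16 ·f
i=75 'a': node 16→17

Matches: [[0,7],[1,1],[1,7],[2,4],[4,7],[5,1],[5,7],[7,7],[8,1],[8,7],[9,4],[12,0],[15,5],[19,7],[20,1],[20,7],[21,6],[23,7],[24,4],[27,0],[28,5],[32,7],[33,4],[36,0],[38,7],[39,1],[39,7],[40,1],[40,7],[41,3],[47,5],[48,7],[49,3],[53,7],[54,3],[57,7],[58,1],[58,7],[59,6],[60,7],[61,1],[61,7],[62,3],[64,7],[65,1],[65,7],[66,4],[69,0],[70,5],[72,7],[73,3]]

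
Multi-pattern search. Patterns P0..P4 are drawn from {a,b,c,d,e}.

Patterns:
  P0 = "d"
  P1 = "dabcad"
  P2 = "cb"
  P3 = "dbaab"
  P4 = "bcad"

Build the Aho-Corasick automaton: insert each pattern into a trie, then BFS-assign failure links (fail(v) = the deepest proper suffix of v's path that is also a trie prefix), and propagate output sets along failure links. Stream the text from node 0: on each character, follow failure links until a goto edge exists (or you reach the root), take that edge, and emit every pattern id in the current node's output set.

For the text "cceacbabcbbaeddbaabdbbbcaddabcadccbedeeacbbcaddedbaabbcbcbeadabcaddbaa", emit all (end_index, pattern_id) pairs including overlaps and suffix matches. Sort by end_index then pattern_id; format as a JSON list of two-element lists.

Build:
Trie (insert patterns):
  0='ε' goto b→13 c→7 d→1
  1='d' goto a→2 b→9  ←P0
  2='da' goto b→3
  3='dab' goto c→4
  4='dabc' goto a→5
  5='dabca' goto d→6
  6='dabcad' goto ·  ←P1
  7='c' goto b→8
  8='cb' goto ·  ←P2
  9='db' goto a→10
  10='dba' goto a→11
  11='dbaa' goto b→12
  12='dbaab' goto ·  ←P3
  13='b' goto c→14
  14='bc' goto a→15
  15='bca' goto d→16
  16='bcad' goto ·  ←P4

BFS fail/out derivation:
  n1('d'): parent n0 fail=0; on 'd' 0 → fail=0;  out {0}∪∅={0}
  n7('c'): parent n0 fail=0; on 'c' 0 → fail=0;  out ∅∪∅=∅
  n13('b'): parent n0 fail=0; on 'b' 0 → fail=0;  out ∅∪∅=∅
  n2('da'): parent n1 fail=0; on 'a' 0 → fail=0;  out ∅∪∅=∅
  n8('cb'): parent n7 fail=0; on 'b' 0 → fail=13;  out {2}∪∅={2}
  n9('db'): parent n1 fail=0; on 'b' 0 → fail=13;  out ∅∪∅=∅
  n14('bc'): parent n13 fail=0; on 'c' 0 → fail=7;  out ∅∪∅=∅
  n3('dab'): parent n2 fail=0; on 'b' 0 → fail=13;  out ∅∪∅=∅
  n10('dba'): parent n9 fail=13; on 'a' 13→0 → fail=0;  out ∅∪∅=∅
  n15('bca'): parent n14 fail=7; on 'a' 7→0 → fail=0;  out ∅∪∅=∅
  n4('dabc'): parent n3 fail=13; on 'c' 13 → fail=14;  out ∅∪∅=∅
  n11('dbaa'): parent n10 fail=0; on 'a' 0 → fail=0;  out ∅∪∅=∅
  n16('bcad'): parent n15 fail=0; on 'd' 0 → fail=1;  out {4}∪{0}={0,4}
  n5('dabca'): parent n4 fail=14; on 'a' 14 → fail=15;  out ∅∪∅=∅
  n12('dbaab'): parent n11 fail=0; on 'b' 0 → fail=13;  out {3}∪∅={3}
  n6('dabcad'): parent n5 fail=15; on 'd' 15 → fail=16;  out {1}∪{0,4}={0,1,4}

Text stream:
[0] read 'c'  n0⇒n7
[1] read 'c'  n7⇒n7 (via fail)
[2] read 'e'  n7⇒n0 (via fail)
[3] read 'a'  n0⇒n0
[4] read 'c'  n0⇒n7
[5] read 'b'  n7⇒n8  → match P2@[4:5]
[6] read 'a'  n8⇒n0 (via fail)
[7] read 'b'  n0⇒n13
[8] read 'c'  n13⇒n14
[9] read 'b'  n14⇒n8 (via fail)  → match P2@[8:9]
[10] read 'b'  n8⇒n13 (via fail)
[11] read 'a'  n13⇒n0 (via fail)
[12] read 'e'  n0⇒n0
[13] read 'd'  n0⇒n1  → match P0@[13:13]
[14] read 'd'  n1⇒n1 (via fail)  → match P0@[14:14]
[15] read 'b'  n1⇒n9
[16] read 'a'  n9⇒n10
[17] read 'a'  n10⇒n11
[18] read 'b'  n11⇒n12  → match P3@[14:18]
[19] read 'd'  n12⇒n1 (via fail)  → match P0@[19:19]
[20] read 'b'  n1⇒n9
[21] read 'b'  n9⇒n13 (via fail)
[22] read 'b'  n13⇒n13 (via fail)
[23] read 'c'  n13⇒n14
[24] read 'a'  n14⇒n15
[25] read 'd'  n15⇒n16  → match P0@[25:25],P4@[22:25]
[26] read 'd'  n16⇒n1 (via fail)  → match P0@[26:26]
[27] read 'a'  n1⇒n2
[28] read 'b'  n2⇒n3
[29] read 'c'  n3⇒n4
[30] read 'a'  n4⇒n5
[31] read 'd'  n5⇒n6  → match P0@[31:31],P1@[26:31],P4@[28:31]
[32] read 'c'  n6⇒n7 (via fail)
[33] read 'c'  n7⇒n7 (via fail)
[34] read 'b'  n7⇒n8  → match P2@[33:34]
[35] read 'e'  n8⇒n0 (via fail)
[36] read 'd'  n0⇒n1  → match P0@[36:36]
[37] read 'e'  n1⇒n0 (via fail)
[38] read 'e'  n0⇒n0
[39] read 'a'  n0⇒n0
[40] read 'c'  n0⇒n7
[41] read 'b'  n7⇒n8  → match P2@[40:41]
[42] read 'b'  n8⇒n13 (via fail)
[43] read 'c'  n13⇒n14
[44] read 'a'  n14⇒n15
[45] read 'd'  n15⇒n16  → match P0@[45:45],P4@[42:45]
[46] read 'd'  n16⇒n1 (via fail)  → match P0@[46:46]
[47] read 'e'  n1⇒n0 (via fail)
[48] read 'd'  n0⇒n1  → match P0@[48:48]
[49] read 'b'  n1⇒n9
[50] read 'a'  n9⇒n10
[51] read 'a'  n10⇒n11
[52] read 'b'  n11⇒n12  → match P3@[48:52]
[53] read 'b'  n12⇒n13 (via fail)
[54] read 'c'  n13⇒n14
[55] read 'b'  n14⇒n8 (via fail)  → match P2@[54:55]
[56] read 'c'  n8⇒n14 (via fail)
[57] read 'b'  n14⇒n8 (via fail)  → match P2@[56:57]
[58] read 'e'  n8⇒n0 (via fail)
[59] read 'a'  n0⇒n0
[60] read 'd'  n0⇒n1  → match P0@[60:60]
[61] read 'a'  n1⇒n2
[62] read 'b'  n2⇒n3
[63] read 'c'  n3⇒n4
[64] read 'a'  n4⇒n5
[65] read 'd'  n5⇒n6  → match P0@[65:65],P1@[60:65],P4@[62:65]
[66] read 'd'  n6⇒n1 (via fail)  → match P0@[66:66]
[67] read 'b'  n1⇒n9
[68] read 'a'  n9⇒n10
[69] read 'a'  n10⇒n11

All matches (sorted): [[5,2],[9,2],[13,0],[14,0],[18,3],[19,0],[25,0],[25,4],[26,0],[31,0],[31,1],[31,4],[34,2],[36,0],[41,2],[45,0],[45,4],[46,0],[48,0],[52,3],[55,2],[57,2],[60,0],[65,0],[65,1],[65,4],[66,0]]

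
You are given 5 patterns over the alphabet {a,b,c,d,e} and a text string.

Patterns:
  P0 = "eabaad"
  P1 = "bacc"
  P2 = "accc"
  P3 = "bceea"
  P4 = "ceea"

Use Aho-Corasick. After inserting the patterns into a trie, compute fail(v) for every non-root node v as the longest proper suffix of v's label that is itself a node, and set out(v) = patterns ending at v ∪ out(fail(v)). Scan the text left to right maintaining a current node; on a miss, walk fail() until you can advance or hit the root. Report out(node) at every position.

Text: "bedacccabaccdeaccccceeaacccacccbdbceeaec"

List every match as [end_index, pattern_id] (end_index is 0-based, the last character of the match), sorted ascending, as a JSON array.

Build automaton:
Trie (insert patterns):
  0='ε' goto a→11 b→7 c→19 e→1
  1='e' goto a→2
  2='ea' goto b→3
  3='eab' goto a→4
  4='eaba' goto a→5
  5='eabaa' goto d→6
  6='eabaad' goto ·  [P0 ends]
  7='b' goto a→8 c→15
  8='ba' goto c→9
  9='bac' goto c→10
  10='bacc' goto ·  [P1 ends]
  11='a' goto c→12
  12='ac' goto c→13
  13='acc' goto c→14
  14='accc' goto ·  [P2 ends]
  15='bc' goto e→16
  16='bce' goto e→17
  17='bcee' goto a→18
  18='bceea' goto ·  [P3 ends]
  19='c' goto e→20
  20='ce' goto e→21
  21='cee' goto a→22
  22='ceea' goto ·  [P4 ends]

BFS fail/out derivation:
  fail(1) 'e': from fail(0)=0 chase 'e': 0 ⇒ 0;  out=∅∪out(0)=∅
  fail(7) 'b': from fail(0)=0 chase 'b': 0 ⇒ 0;  out=∅∪out(0)=∅
  fail(11) 'a': from fail(0)=0 chase 'a': 0 ⇒ 0;  out=∅∪out(0)=∅
  fail(19) 'c': from fail(0)=0 chase 'c': 0 ⇒ 0;  out=∅∪out(0)=∅
  fail(2) 'ea': from fail(1)=0 chase 'a': 0 ⇒ 11;  out=∅∪out(11)=∅
  fail(8) 'ba': from fail(7)=0 chase 'a': 0 ⇒ 11;  out=∅∪out(11)=∅
  fail(12) 'ac': from fail(11)=0 chase 'c': 0 ⇒ 19;  out=∅∪out(19)=∅
  fail(15) 'bc': from fail(7)=0 chase 'c': 0 ⇒ 19;  out=∅∪out(19)=∅
  fail(20) 'ce': from fail(19)=0 chase 'e': 0 ⇒ 1;  out=∅∪out(1)=∅
  fail(3) 'eab': from fail(2)=11 chase 'b': 11→0 ⇒ 7;  out=∅∪out(7)=∅
  fail(9) 'bac': from fail(8)=11 chase 'c': 11 ⇒ 12;  out=∅∪out(12)=∅
  fail(13) 'acc': from fail(12)=19 chase 'c': 19→0 ⇒ 19;  out=∅∪out(19)=∅
  fail(16) 'bce': from fail(15)=19 chase 'e': 19 ⇒ 20;  out=∅∪out(20)=∅
  fail(21) 'cee': from fail(20)=1 chase 'e': 1→0 ⇒ 1;  out=∅∪out(1)=∅
  fail(4) 'eaba': from fail(3)=7 chase 'a': 7 ⇒ 8;  out=∅∪out(8)=∅
  fail(10) 'bacc': from fail(9)=12 chase 'c': 12 ⇒ 13;  out={1}∪out(13)={1}
  fail(14) 'accc': from fail(13)=19 chase 'c': 19→0 ⇒ 19;  out={2}∪out(19)={2}
  fail(17) 'bcee': from fail(16)=20 chase 'e': 20 ⇒ 21;  out=∅∪out(21)=∅
  fail(22) 'ceea': from fail(21)=1 chase 'a': 1 ⇒ 2;  out={4}∪out(2)={4}
  fail(5) 'eabaa': from fail(4)=8 chase 'a': 8→11→0 ⇒ 11;  out=∅∪out(11)=∅
  fail(18) 'bceea': from fail(17)=21 chase 'a': 21 ⇒ 22;  out={3}∪out(22)={3,4}
  fail(6) 'eabaad': from fail(5)=11 chase 'd': 11→0 ⇒ 0;  out={0}∪out(0)={0}

Run:
i=0 'b': node 0→7
i=1 'e': node 7→1 (fail-walked)
i=2 'd': node 1→0 (fail-walked)
i=3 'a': node 0→11
i=4 'c': node 11→12
i=5 'c': node 12→13
i=6 'c': node 13→14  emit P2@[3:6]
i=7 'a': node 14→11 (fail-walked)
i=8 'b': node 11→7 (fail-walked)
i=9 'a': node 7→8
i=10 'c': node 8→9
i=11 'c': node 9→10  emit P1@[8:11]
i=12 'd': node 10→0 (fail-walked)
i=13 'e': node 0→1
i=14 'a': node 1→2
i=15 'c': node 2→12 (fail-walked)
i=16 'c': node 12→13
i=17 'c': node 13→14  emit P2@[14:17]
i=18 'c': node 14→19 (fail-walked)
i=19 'c': node 19→19 (fail-walked)
i=20 'e': node 19→20
i=21 'e': node 20→21
i=22 'a': node 21→22  emit P4@[19:22]
i=23 'a': node 22→11 (fail-walked)
i=24 'c': node 11→12
i=25 'c': node 12→13
i=26 'c': node 13→14  emit P2@[23:26]
i=27 'a': node 14→11 (fail-walked)
i=28 'c': node 11→12
i=29 'c': node 12→13
i=30 'c': node 13→14  emit P2@[27:30]
i=31 'b': node 14→7 (fail-walked)
i=32 'd': node 7→0 (fail-walked)
i=33 'b': node 0→7
i=34 'c': node 7→15
i=35 'e': node 15→16
i=36 'e': node 16→17
i=37 'a': node 17→18  emit P3@[33:37],P4@[34:37]
i=38 'e': node 18→1 (fail-walked)
i=39 'c': node 1→19 (fail-walked)

All matches (sorted): [[6,2],[11,1],[17,2],[22,4],[26,2],[30,2],[37,3],[37,4]]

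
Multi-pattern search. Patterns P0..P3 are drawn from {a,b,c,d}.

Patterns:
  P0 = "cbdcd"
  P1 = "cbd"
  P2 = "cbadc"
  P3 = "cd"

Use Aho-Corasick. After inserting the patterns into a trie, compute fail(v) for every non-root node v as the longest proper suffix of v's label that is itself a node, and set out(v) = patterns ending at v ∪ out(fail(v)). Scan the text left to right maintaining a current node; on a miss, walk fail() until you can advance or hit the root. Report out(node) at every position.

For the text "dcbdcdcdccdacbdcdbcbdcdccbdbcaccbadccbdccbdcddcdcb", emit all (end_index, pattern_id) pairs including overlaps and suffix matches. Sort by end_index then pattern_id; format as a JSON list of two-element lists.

Build automaton:
Trie nodes:
  0='ε' goto c→1
  1='c' goto b→2 d→9
  2='cb' goto a→6 d→3
  3='cbd' goto c→4  ←P1
  4='cbdc' goto d→5
  5='cbdcd' goto ·  ←P0
  6='cba' goto d→7
  7='cbad' goto c→8
  8='cbadc' goto ·  ←P2
  9='cd' goto ·  ←P3

Failure links (BFS by depth):
  fail(1) 'c': from fail(0)=0 chase 'c': 0 ⇒ 0;  out=∅∪out(0)=∅
  fail(2) 'cb': from fail(1)=0 chase 'b': 0 ⇒ 0;  out=∅∪out(0)=∅
  fail(9) 'cd': from fail(1)=0 chase 'd': 0 ⇒ 0;  out={3}∪out(0)={3}
  fail(3) 'cbd': from fail(2)=0 chase 'd': 0 ⇒ 0;  out={1}∪out(0)={1}
  fail(6) 'cba': from fail(2)=0 chase 'a': 0 ⇒ 0;  out=∅∪out(0)=∅
  fail(4) 'cbdc': from fail(3)=0 chase 'c': 0 ⇒ 1;  out=∅∪out(1)=∅
  fail(7) 'cbad': from fail(6)=0 chase 'd': 0 ⇒ 0;  out=∅∪out(0)=∅
  fail(5) 'cbdcd': from fail(4)=1 chase 'd': 1 ⇒ 9;  out={0}∪out(9)={0,3}
  fail(8) 'cbadc': from fail(7)=0 chase 'c': 0 ⇒ 1;  out={2}∪out(1)={2}

Scan:
pos 0 'd': at 0
pos 1 'c': at 1
pos 2 'b': at 2
pos 3 'd': at 3  emit P1@[1:3]
pos 4 'c': at 4
pos 5 'd': at 5  emit P0@[1:5],P3@[4:5]
pos 6 'c': at 1 ·f
pos 7 'd': at 9  emit P3@[6:7]
pos 8 'c': at 1 ·f
pos 9 'c': at 1 ·f
pos 10 'd': at 9  emit P3@[9:10]
pos 11 'a': at 0 ·f
pos 12 'c': at 1
pos 13 'b': at 2
pos 14 'd': at 3  emit P1@[12:14]
pos 15 'c': at 4
pos 16 'd': at 5  emit P0@[12:16],P3@[15:16]
pos 17 'b': at 0 ·f
pos 18 'c': at 1
pos 19 'b': at 2
pos 20 'd': at 3  emit P1@[18:20]
pos 21 'c': at 4
pos 22 'd': at 5  emit P0@[18:22],P3@[21:22]
pos 23 'c': at 1 ·f
pos 24 'c': at 1 ·f
pos 25 'b': at 2
pos 26 'd': at 3  emit P1@[24:26]
pos 27 'b': at 0 ·f
pos 28 'c': at 1
pos 29 'a': at 0 ·f
pos 30 'c': at 1
pos 31 'c': at 1 ·f
pos 32 'b': at 2
pos 33 'a': at 6
pos 34 'd': at 7
pos 35 'c': at 8  emit P2@[31:35]
pos 36 'c': at 1 ·f
pos 37 'b': at 2
pos 38 'd': at 3  emit P1@[36:38]
pos 39 'c': at 4
pos 40 'c': at 1 ·f
pos 41 'b': at 2
pos 42 'd': at 3  emit P1@[40:42]
pos 43 'c': at 4
pos 44 'd': at 5  emit P0@[40:44],P3@[43:44]
pos 45 'd': at 0 ·f
pos 46 'c': at 1
pos 47 'd': at 9  emit P3@[46:47]
pos 48 'c': at 1 ·f
pos 49 'b': at 2

All matches (sorted): [[3,1],[5,0],[5,3],[7,3],[10,3],[14,1],[16,0],[16,3],[20,1],[22,0],[22,3],[26,1],[35,2],[38,1],[42,1],[44,0],[44,3],[47,3]]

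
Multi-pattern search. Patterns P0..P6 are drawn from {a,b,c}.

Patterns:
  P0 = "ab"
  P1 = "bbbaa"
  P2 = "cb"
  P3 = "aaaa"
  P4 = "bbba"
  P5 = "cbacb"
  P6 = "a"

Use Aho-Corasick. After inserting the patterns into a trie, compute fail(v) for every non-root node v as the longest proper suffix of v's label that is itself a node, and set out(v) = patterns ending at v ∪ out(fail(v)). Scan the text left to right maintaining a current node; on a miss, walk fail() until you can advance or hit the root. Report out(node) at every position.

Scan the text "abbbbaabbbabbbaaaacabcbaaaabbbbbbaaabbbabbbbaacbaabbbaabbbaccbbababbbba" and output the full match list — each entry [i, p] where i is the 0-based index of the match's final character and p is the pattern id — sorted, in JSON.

Build automaton:
Trie nodes:
  0='ε' goto a→1 b→3 c→8
  1='a' goto a→10 b→2  [P6 ends]
  2='ab' goto ·  [P0 ends]
  3='b' goto b→4
  4='bb' goto b→5
  5='bbb' goto a→6
  6='bbba' goto a→7  [P4 ends]
  7='bbbaa' goto ·  [P1 ends]
  8='c' goto b→9
  9='cb' goto a→13  [P2 ends]
  10='aa' goto a→11
  11='aaa' goto a→12
  12='aaaa' goto ·  [P3 ends]
  13='cba' goto c→14
  14='cbac' goto b→15
  15='cbacb' goto ·  [P5 ends]

BFS fail/out derivation:
  fail(1) 'a': from fail(0)=0 chase 'a': 0 ⇒ 0;  out={6}∪out(0)={6}
  fail(3) 'b': from fail(0)=0 chase 'b': 0 ⇒ 0;  out=∅∪out(0)=∅
  fail(8) 'c': from fail(0)=0 chase 'c': 0 ⇒ 0;  out=∅∪out(0)=∅
  fail(2) 'ab': from fail(1)=0 chase 'b': 0 ⇒ 3;  out={0}∪out(3)={0}
  fail(4) 'bb': from fail(3)=0 chase 'b': 0 ⇒ 3;  out=∅∪out(3)=∅
  fail(9) 'cb': from fail(8)=0 chase 'b': 0 ⇒ 3;  out={2}∪out(3)={2}
  fail(10) 'aa': from fail(1)=0 chase 'a': 0 ⇒ 1;  out=∅∪out(1)={6}
  fail(5) 'bbb': from fail(4)=3 chase 'b': 3 ⇒ 4;  out=∅∪out(4)=∅
  fail(11) 'aaa': from fail(10)=1 chase 'a': 1 ⇒ 10;  out=∅∪out(10)={6}
  fail(13) 'cba': from fail(9)=3 chase 'a': 3→0 ⇒ 1;  out=∅∪out(1)={6}
  fail(6) 'bbba': from fail(5)=4 chase 'a': 4→3→0 ⇒ 1;  out={4}∪out(1)={4,6}
  fail(12) 'aaaa': from fail(11)=10 chase 'a': 10 ⇒ 11;  out={3}∪out(11)={3,6}
  fail(14) 'cbac': from fail(13)=1 chase 'c': 1→0 ⇒ 8;  out=∅∪out(8)=∅
  fail(7) 'bbbaa': from fail(6)=1 chase 'a': 1 ⇒ 10;  out={1}∪out(10)={1,6}
  fail(15) 'cbacb': from fail(14)=8 chase 'b': 8 ⇒ 9;  out={5}∪out(9)={2,5}

Run:
pos 0 'a': at 1  emit P6@[0:0]
pos 1 'b': at 2  emit P0@[0:1]
pos 2 'b': at 4 (fail-walked)
pos 3 'b': at 5
pos 4 'b': at 5 (fail-walked)
pos 5 'a': at 6  emit P4@[2:5],P6@[5:5]
pos 6 'a': at 7  emit P1@[2:6],P6@[6:6]
pos 7 'b': at 2 (fail-walked)  emit P0@[6:7]
pos 8 'b': at 4 (fail-walked)
pos 9 'b': at 5
pos 10 'a': at 6  emit P4@[7:10],P6@[10:10]
pos 11 'b': at 2 (fail-walked)  emit P0@[10:11]
pos 12 'b': at 4 (fail-walked)
pos 13 'b': at 5
pos 14 'a': at 6  emit P4@[11:14],P6@[14:14]
pos 15 'a': at 7  emit P1@[11:15],P6@[15:15]
pos 16 'a': at 11 (fail-walked)  emit P6@[16:16]
pos 17 'a': at 12  emit P3@[14:17],P6@[17:17]
pos 18 'c': at 8 (fail-walked)
pos 19 'a': at 1 (fail-walked)  emit P6@[19:19]
pos 20 'b': at 2  emit P0@[19:20]
pos 21 'c': at 8 (fail-walked)
pos 22 'b': at 9  emit P2@[21:22]
pos 23 'a': at 13  emit P6@[23:23]
pos 24 'a': at 10 (fail-walked)  emit P6@[24:24]
pos 25 'a': at 11  emit P6@[25:25]
pos 26 'a': at 12  emit P3@[23:26],P6@[26:26]
pos 27 'b': at 2 (fail-walked)  emit P0@[26:27]
pos 28 'b': at 4 (fail-walked)
pos 29 'b': at 5
pos 30 'b': at 5 (fail-walked)
pos 31 'b': at 5 (fail-walked)
pos 32 'b': at 5 (fail-walked)
pos 33 'a': at 6  emit P4@[30:33],P6@[33:33]
pos 34 'a': at 7  emit P1@[30:34],P6@[34:34]
pos 35 'a': at 11 (fail-walked)  emit P6@[35:35]
pos 36 'b': at 2 (fail-walked)  emit P0@[35:36]
pos 37 'b': at 4 (fail-walked)
pos 38 'b': at 5
pos 39 'a': at 6  emit P4@[36:39],P6@[39:39]
pos 40 'b': at 2 (fail-walked)  emit P0@[39:40]
pos 41 'b': at 4 (fail-walked)
pos 42 'b': at 5
pos 43 'b': at 5 (fail-walked)
pos 44 'a': at 6  emit P4@[41:44],P6@[44:44]
pos 45 'a': at 7  emit P1@[41:45],P6@[45:45]
pos 46 'c': at 8 (fail-walked)
pos 47 'b': at 9  emit P2@[46:47]
pos 48 'a': at 13  emit P6@[48:48]
pos 49 'a': at 10 (fail-walked)  emit P6@[49:49]
pos 50 'b': at 2 (fail-walked)  emit P0@[49:50]
pos 51 'b': at 4 (fail-walked)
pos 52 'b': at 5
pos 53 'a': at 6  emit P4@[50:53],P6@[53:53]
pos 54 'a': at 7  emit P1@[50:54],P6@[54:54]
pos 55 'b': at 2 (fail-walked)  emit P0@[54:55]
pos 56 'b': at 4 (fail-walked)
pos 57 'b': at 5
pos 58 'a': at 6  emit P4@[55:58],P6@[58:58]
pos 59 'c': at 8 (fail-walked)
pos 60 'c': at 8 (fail-walked)
pos 61 'b': at 9  emit P2@[60:61]
pos 62 'b': at 4 (fail-walked)
pos 63 'a': at 1 (fail-walked)  emit P6@[63:63]
pos 64 'b': at 2  emit P0@[63:64]
pos 65 'a': at 1 (fail-walked)  emit P6@[65:65]
pos 66 'b': at 2  emit P0@[65:66]
pos 67 'b': at 4 (fail-walked)
pos 68 'b': at 5
pos 69 'b': at 5 (fail-walked)
pos 70 'a': at 6  emit P4@[67:70],P6@[70:70]

Result: [[0,6],[1,0],[5,4],[5,6],[6,1],[6,6],[7,0],[10,4],[10,6],[11,0],[14,4],[14,6],[15,1],[15,6],[16,6],[17,3],[17,6],[19,6],[20,0],[22,2],[23,6],[24,6],[25,6],[26,3],[26,6],[27,0],[33,4],[33,6],[34,1],[34,6],[35,6],[36,0],[39,4],[39,6],[40,0],[44,4],[44,6],[45,1],[45,6],[47,2],[48,6],[49,6],[50,0],[53,4],[53,6],[54,1],[54,6],[55,0],[58,4],[58,6],[61,2],[63,6],[64,0],[65,6],[66,0],[70,4],[70,6]]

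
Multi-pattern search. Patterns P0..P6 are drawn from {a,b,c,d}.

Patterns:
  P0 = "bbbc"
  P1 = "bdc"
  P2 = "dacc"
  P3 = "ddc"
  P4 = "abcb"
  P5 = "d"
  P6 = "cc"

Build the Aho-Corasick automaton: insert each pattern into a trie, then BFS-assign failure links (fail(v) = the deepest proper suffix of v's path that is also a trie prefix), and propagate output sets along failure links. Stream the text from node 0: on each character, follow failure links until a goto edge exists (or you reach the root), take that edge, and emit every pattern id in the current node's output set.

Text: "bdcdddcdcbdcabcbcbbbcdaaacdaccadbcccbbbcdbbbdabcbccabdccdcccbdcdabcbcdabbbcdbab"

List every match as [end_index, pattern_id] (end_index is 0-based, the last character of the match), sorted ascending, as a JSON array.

Build:
Trie nodes:
  0='ε' goto a→13 b→1 c→17 d→7
  1='b' goto b→2 d→5
  2='bb' goto b→3
  3='bbb' goto c→4
  4='bbbc' goto ·  ←P0
  5='bd' goto c→6
  6='bdc' goto ·  ←P1
  7='d' goto a→8 d→11  ←P5
  8='da' goto c→9
  9='dac' goto c→10
  10='dacc' goto ·  ←P2
  11='dd' goto c→12
  12='ddc' goto ·  ←P3
  13='a' goto b→14
  14='ab' goto c→15
  15='abc' goto b→16
  16='abcb' goto ·  ←P4
  17='c' goto c→18
  18='cc' goto ·  ←P6

BFS fail/out derivation:
  fail(1) 'b': from fail(0)=0 chase 'b': 0 ⇒ 0;  out=∅∪out(0)=∅
  fail(7) 'd': from fail(0)=0 chase 'd': 0 ⇒ 0;  out={5}∪out(0)={5}
  fail(13) 'a': from fail(0)=0 chase 'a': 0 ⇒ 0;  out=∅∪out(0)=∅
  fail(17) 'c': from fail(0)=0 chase 'c': 0 ⇒ 0;  out=∅∪out(0)=∅
  fail(2) 'bb': from fail(1)=0 chase 'b': 0 ⇒ 1;  out=∅∪out(1)=∅
  fail(5) 'bd': from fail(1)=0 chase 'd': 0 ⇒ 7;  out=∅∪out(7)={5}
  fail(8) 'da': from fail(7)=0 chase 'a': 0 ⇒ 13;  out=∅∪out(13)=∅
  fail(11) 'dd': from fail(7)=0 chase 'd': 0 ⇒ 7;  out=∅∪out(7)={5}
  fail(14) 'ab': from fail(13)=0 chase 'b': 0 ⇒ 1;  out=∅∪out(1)=∅
  fail(18) 'cc': from fail(17)=0 chase 'c': 0 ⇒ 17;  out={6}∪out(17)={6}
  fail(3) 'bbb': from fail(2)=1 chase 'b': 1 ⇒ 2;  out=∅∪out(2)=∅
  fail(6) 'bdc': from fail(5)=7 chase 'c': 7→0 ⇒ 17;  out={1}∪out(17)={1}
  fail(9) 'dac': from fail(8)=13 chase 'c': 13→0 ⇒ 17;  out=∅∪out(17)=∅
  fail(12) 'ddc': from fail(11)=7 chase 'c': 7→0 ⇒ 17;  out={3}∪out(17)={3}
  fail(15) 'abc': from fail(14)=1 chase 'c': 1→0 ⇒ 17;  out=∅∪out(17)=∅
  fail(4) 'bbbc': from fail(3)=2 chase 'c': 2→1→0 ⇒ 17;  out={0}∪out(17)={0}
  fail(10) 'dacc': from fail(9)=17 chase 'c': 17 ⇒ 18;  out={2}∪out(18)={2,6}
  fail(16) 'abcb': from fail(15)=17 chase 'b': 17→0 ⇒ 1;  out={4}∪out(1)={4}

Run:
pos 0 'b': at 1
pos 1 'd': at 5  → match P5@[1:1]
pos 2 'c': at 6  → match P1@[0:2]
pos 3 'd': at 7 (via fail)  → match P5@[3:3]
pos 4 'd': at 11  → match P5@[4:4]
pos 5 'd': at 11 (via fail)  → match P5@[5:5]
pos 6 'c': at 12  → match P3@[4:6]
pos 7 'd': at 7 (via fail)  → match P5@[7:7]
pos 8 'c': at 17 (via fail)
pos 9 'b': at 1 (via fail)
pos 10 'd': at 5  → match P5@[10:10]
pos 11 'c': at 6  → match P1@[9:11]
pos 12 'a': at 13 (via fail)
pos 13 'b': at 14
pos 14 'c': at 15
pos 15 'b': at 16  → match P4@[12:15]
pos 16 'c': at 17 (via fail)
pos 17 'b': at 1 (via fail)
pos 18 'b': at 2
pos 19 'b': at 3
pos 20 'c': at 4  → match P0@[17:20]
pos 21 'd': at 7 (via fail)  → match P5@[21:21]
pos 22 'a': at 8
pos 23 'a': at 13 (via fail)
pos 24 'a': at 13 (via fail)
pos 25 'c': at 17 (via fail)
pos 26 'd': at 7 (via fail)  → match P5@[26:26]
pos 27 'a': at 8
pos 28 'c': at 9
pos 29 'c': at 10  → match P2@[26:29],P6@[28:29]
pos 30 'a': at 13 (via fail)
pos 31 'd': at 7 (via fail)  → match P5@[31:31]
pos 32 'b': at 1 (via fail)
pos 33 'c': at 17 (via fail)
pos 34 'c': at 18  → match P6@[33:34]
pos 35 'c': at 18 (via fail)  → match P6@[34:35]
pos 36 'b': at 1 (via fail)
pos 37 'b': at 2
pos 38 'b': at 3
pos 39 'c': at 4  → match P0@[36:39]
pos 40 'd': at 7 (via fail)  → match P5@[40:40]
pos 41 'b': at 1 (via fail)
pos 42 'b': at 2
pos 43 'b': at 3
pos 44 'd': at 5 (via fail)  → match P5@[44:44]
pos 45 'a': at 8 (via fail)
pos 46 'b': at 14 (via fail)
pos 47 'c': at 15
pos 48 'b': at 16  → match P4@[45:48]
pos 49 'c': at 17 (via fail)
pos 50 'c': at 18  → match P6@[49:50]
pos 51 'a': at 13 (via fail)
pos 52 'b': at 14
pos 53 'd': at 5 (via fail)  → match P5@[53:53]
pos 54 'c': at 6  → match P1@[52:54]
pos 55 'c': at 18 (via fail)  → match P6@[54:55]
pos 56 'd': at 7 (via fail)  → match P5@[56:56]
pos 57 'c': at 17 (via fail)
pos 58 'c': at 18  → match P6@[57:58]
pos 59 'c': at 18 (via fail)  → match P6@[58:59]
pos 60 'b': at 1 (via fail)
pos 61 'd': at 5  → match P5@[61:61]
pos 62 'c': at 6  → match P1@[60:62]
pos 63 'd': at 7 (via fail)  → match P5@[63:63]
pos 64 'a': at 8
pos 65 'b': at 14 (via fail)
pos 66 'c': at 15
pos 67 'b': at 16  → match P4@[64:67]
pos 68 'c': at 17 (via fail)
pos 69 'd': at 7 (via fail)  → match P5@[69:69]
pos 70 'a': at 8
pos 71 'b': at 14 (via fail)
pos 72 'b': at 2 (via fail)
pos 73 'b': at 3
pos 74 'c': at 4  → match P0@[71:74]
pos 75 'd': at 7 (via fail)  → match P5@[75:75]
pos 76 'b': at 1 (via fail)
pos 77 'a': at 13 (via fail)
pos 78 'b': at 14

Result: [[1,5],[2,1],[3,5],[4,5],[5,5],[6,3],[7,5],[10,5],[11,1],[15,4],[20,0],[21,5],[26,5],[29,2],[29,6],[31,5],[34,6],[35,6],[39,0],[40,5],[44,5],[48,4],[50,6],[53,5],[54,1],[55,6],[56,5],[58,6],[59,6],[61,5],[62,1],[63,5],[67,4],[69,5],[74,0],[75,5]]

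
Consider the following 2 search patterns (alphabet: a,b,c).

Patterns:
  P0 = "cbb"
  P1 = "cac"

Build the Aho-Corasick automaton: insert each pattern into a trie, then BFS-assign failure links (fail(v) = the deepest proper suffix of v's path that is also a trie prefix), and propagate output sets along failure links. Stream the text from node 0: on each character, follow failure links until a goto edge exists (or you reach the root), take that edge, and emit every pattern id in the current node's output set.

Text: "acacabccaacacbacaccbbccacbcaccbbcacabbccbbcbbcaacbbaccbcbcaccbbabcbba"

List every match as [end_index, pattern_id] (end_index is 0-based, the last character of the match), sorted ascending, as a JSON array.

Build automaton:
Trie nodes:
  0='ε' goto c→1
  1='c' goto a→4 b→2
  2='cb' goto b→3
  3='cbb' goto ·  ←P0
  4='ca' goto c→5
  5='cac' goto ·  ←P1

BFS fail/out derivation:
  fail(1) 'c': from fail(0)=0 chase 'c': 0 ⇒ 0;  out=∅∪out(0)=∅
  fail(2) 'cb': from fail(1)=0 chase 'b': 0 ⇒ 0;  out=∅∪out(0)=∅
  fail(4) 'ca': from fail(1)=0 chase 'a': 0 ⇒ 0;  out=∅∪out(0)=∅
  fail(3) 'cbb': from fail(2)=0 chase 'b': 0 ⇒ 0;  out={0}∪out(0)={0}
  fail(5) 'cac': from fail(4)=0 chase 'c': 0 ⇒ 1;  out={1}∪out(1)={1}

Run:
i=0 'a': node 0→0
i=1 'c': node 0→1
i=2 'a': node 1→4
i=3 'c': node 4→5  ** P1@[1:3]
i=4 'a': node 5→4 ·f
i=5 'b': node 4→0 ·f
i=6 'c': node 0→1
i=7 'c': node 1→1 ·f
i=8 'a': node 1→4
i=9 'a': node 4→0 ·f
i=10 'c': node 0→1
i=11 'a': node 1→4
i=12 'c': node 4→5  ** P1@[10:12]
i=13 'b': node 5→2 ·f
i=14 'a': node 2→0 ·f
i=15 'c': node 0→1
i=16 'a': node 1→4
i=17 'c': node 4→5  ** P1@[15:17]
i=18 'c': node 5→1 ·f
i=19 'b': node 1→2
i=20 'b': node 2→3  ** P0@[18:20]
i=21 'c': node 3→1 ·f
i=22 'c': node 1→1 ·f
i=23 'a': node 1→4
i=24 'c': node 4→5  ** P1@[22:24]
i=25 'b': node 5→2 ·f
i=26 'c': node 2→1 ·f
i=27 'a': node 1→4
i=28 'c': node 4→5  ** P1@[26:28]
i=29 'c': node 5→1 ·f
i=30 'b': node 1→2
i=31 'b': node 2→3  ** P0@[29:31]
i=32 'c': node 3→1 ·f
i=33 'a': node 1→4
i=34 'c': node 4→5  ** P1@[32:34]
i=35 'a': node 5→4 ·f
i=36 'b': node 4→0 ·f
i=37 'b': node 0→0
i=38 'c': node 0→1
i=39 'c': node 1→1 ·f
i=40 'b': node 1→2
i=41 'b': node 2→3  ** P0@[39:41]
i=42 'c': node 3→1 ·f
i=43 'b': node 1→2
i=44 'b': node 2→3  ** P0@[42:44]
i=45 'c': node 3→1 ·f
i=46 'a': node 1→4
i=47 'a': node 4→0 ·f
i=48 'c': node 0→1
i=49 'b': node 1→2
i=50 'b': node 2→3  ** P0@[48:50]
i=51 'a': node 3→0 ·f
i=52 'c': node 0→1
i=53 'c': node 1→1 ·f
i=54 'b': node 1→2
i=55 'c': node 2→1 ·f
i=56 'b': node 1→2
i=57 'c': node 2→1 ·f
i=58 'a': node 1→4
i=59 'c': node 4→5  ** P1@[57:59]
i=60 'c': node 5→1 ·f
i=61 'b': node 1→2
i=62 'b': node 2→3  ** P0@[60:62]
i=63 'a': node 3→0 ·f
i=64 'b': node 0→0
i=65 'c': node 0→1
i=66 'b': node 1→2
i=67 'b': node 2→3  ** P0@[65:67]
i=68 'a': node 3→0 ·f

Matches: [[3,1],[12,1],[17,1],[20,0],[24,1],[28,1],[31,0],[34,1],[41,0],[44,0],[50,0],[59,1],[62,0],[67,0]]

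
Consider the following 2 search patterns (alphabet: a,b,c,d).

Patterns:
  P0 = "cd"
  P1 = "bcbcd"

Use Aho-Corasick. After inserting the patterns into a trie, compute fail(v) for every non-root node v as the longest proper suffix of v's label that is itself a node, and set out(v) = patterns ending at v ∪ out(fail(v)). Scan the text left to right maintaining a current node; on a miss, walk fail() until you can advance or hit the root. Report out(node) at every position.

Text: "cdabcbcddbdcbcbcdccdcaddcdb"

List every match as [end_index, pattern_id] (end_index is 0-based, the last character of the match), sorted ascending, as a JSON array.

Construct AC machine:
Trie (insert patterns):
  0='ε' goto b→3 c→1
  1='c' goto d→2
  2='cd' goto ·  [P0 ends]
  3='b' goto c→4
  4='bc' goto b→5
  5='bcb' goto c→6
  6='bcbc' goto d→7
  7='bcbcd' goto ·  [P1 ends]

Failure links (BFS by depth):
  fail(1) 'c': from fail(0)=0 chase 'c': 0 ⇒ 0;  out=∅∪out(0)=∅
  fail(3) 'b': from fail(0)=0 chase 'b': 0 ⇒ 0;  out=∅∪out(0)=∅
  fail(2) 'cd': from fail(1)=0 chase 'd': 0 ⇒ 0;  out={0}∪out(0)={0}
  fail(4) 'bc': from fail(3)=0 chase 'c': 0 ⇒ 1;  out=∅∪out(1)=∅
  fail(5) 'bcb': from fail(4)=1 chase 'b': 1→0 ⇒ 3;  out=∅∪out(3)=∅
  fail(6) 'bcbc': from fail(5)=3 chase 'c': 3 ⇒ 4;  out=∅∪out(4)=∅
  fail(7) 'bcbcd': from fail(6)=4 chase 'd': 4→1 ⇒ 2;  out={1}∪out(2)={0,1}

Scan:
[0] read 'c'  n0⇒n1
[1] read 'd'  n1⇒n2  ** P0@[0:1]
[2] read 'a'  n2⇒n0 ·f
[3] read 'b'  n0⇒n3
[4] read 'c'  n3⇒n4
[5] read 'b'  n4⇒n5
[6] read 'c'  n5⇒n6
[7] read 'd'  n6⇒n7  ** P0@[6:7],P1@[3:7]
[8] read 'd'  n7⇒n0 ·f
[9] read 'b'  n0⇒n3
[10] read 'd'  n3⇒n0 ·f
[11] read 'c'  n0⇒n1
[12] read 'b'  n1⇒n3 ·f
[13] read 'c'  n3⇒n4
[14] read 'b'  n4⇒n5
[15] read 'c'  n5⇒n6
[16] read 'd'  n6⇒n7  ** P0@[15:16],P1@[12:16]
[17] read 'c'  n7⇒n1 ·f
[18] read 'c'  n1⇒n1 ·f
[19] read 'd'  n1⇒n2  ** P0@[18:19]
[20] read 'c'  n2⇒n1 ·f
[21] read 'a'  n1⇒n0 ·f
[22] read 'd'  n0⇒n0
[23] read 'd'  n0⇒n0
[24] read 'c'  n0⇒n1
[25] read 'd'  n1⇒n2  ** P0@[24:25]
[26] read 'b'  n2⇒n3 ·f

Matches: [[1,0],[7,0],[7,1],[16,0],[16,1],[19,0],[25,0]]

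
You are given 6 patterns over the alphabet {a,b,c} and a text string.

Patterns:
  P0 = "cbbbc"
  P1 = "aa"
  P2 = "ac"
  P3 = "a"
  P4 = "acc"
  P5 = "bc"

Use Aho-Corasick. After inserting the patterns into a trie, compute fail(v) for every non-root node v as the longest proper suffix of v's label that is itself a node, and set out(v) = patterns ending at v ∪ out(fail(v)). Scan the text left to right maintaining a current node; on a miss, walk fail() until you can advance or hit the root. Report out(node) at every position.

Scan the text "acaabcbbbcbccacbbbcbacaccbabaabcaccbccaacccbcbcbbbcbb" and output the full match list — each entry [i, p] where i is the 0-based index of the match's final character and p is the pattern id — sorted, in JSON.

Build:
Trie nodes:
  0='ε' goto a→6 b→10 c→1
  1='c' goto b→2
  2='cb' goto b→3
  3='cbb' goto b→4
  4='cbbb' goto c→5
  5='cbbbc' goto ·  ←P0
  6='a' goto a→7 c→8  ←P3
  7='aa' goto ·  ←P1
  8='ac' goto c→9  ←P2
  9='acc' goto ·  ←P4
  10='b' goto c→11
  11='bc' goto ·  ←P5

BFS fail/out derivation:
  n1('c'): parent n0 fail=0; on 'c' 0 → fail=0;  out ∅∪∅=∅
  n6('a'): parent n0 fail=0; on 'a' 0 → fail=0;  out {3}∪∅={3}
  n10('b'): parent n0 fail=0; on 'b' 0 → fail=0;  out ∅∪∅=∅
  n2('cb'): parent n1 fail=0; on 'b' 0 → fail=10;  out ∅∪∅=∅
  n7('aa'): parent n6 fail=0; on 'a' 0 → fail=6;  out {1}∪{3}={1,3}
  n8('ac'): parent n6 fail=0; on 'c' 0 → fail=1;  out {2}∪∅={2}
  n11('bc'): parent n10 fail=0; on 'c' 0 → fail=1;  out {5}∪∅={5}
  n3('cbb'): parent n2 fail=10; on 'b' 10→0 → fail=10;  out ∅∪∅=∅
  n9('acc'): parent n8 fail=1; on 'c' 1→0 → fail=1;  out {4}∪∅={4}
  n4('cbbb'): parent n3 fail=10; on 'b' 10→0 → fail=10;  out ∅∪∅=∅
  n5('cbbbc'): parent n4 fail=10; on 'c' 10 → fail=11;  out {0}∪{5}={0,5}

Text stream:
[0] read 'a'  n0⇒n6  → match P3@[0:0]
[1] read 'c'  n6⇒n8  → match P2@[0:1]
[2] read 'a'  n8⇒n6 (via fail)  → match P3@[2:2]
[3] read 'a'  n6⇒n7  → match P1@[2:3],P3@[3:3]
[4] read 'b'  n7⇒n10 (via fail)
[5] read 'c'  n10⇒n11  → match P5@[4:5]
[6] read 'b'  n11⇒n2 (via fail)
[7] read 'b'  n2⇒n3
[8] read 'b'  n3⇒n4
[9] read 'c'  n4⇒n5  → match P0@[5:9],P5@[8:9]
[10] read 'b'  n5⇒n2 (via fail)
[11] read 'c'  n2⇒n11 (via fail)  → match P5@[10:11]
[12] read 'c'  n11⇒n1 (via fail)
[13] read 'a'  n1⇒n6 (via fail)  → match P3@[13:13]
[14] read 'c'  n6⇒n8  → match P2@[13:14]
[15] read 'b'  n8⇒n2 (via fail)
[16] read 'b'  n2⇒n3
[17] read 'b'  n3⇒n4
[18] read 'c'  n4⇒n5  → match P0@[14:18],P5@[17:18]
[19] read 'b'  n5⇒n2 (via fail)
[20] read 'a'  n2⇒n6 (via fail)  → match P3@[20:20]
[21] read 'c'  n6⇒n8  → match P2@[20:21]
[22] read 'a'  n8⇒n6 (via fail)  → match P3@[22:22]
[23] read 'c'  n6⇒n8  → match P2@[22:23]
[24] read 'c'  n8⇒n9  → match P4@[22:24]
[25] read 'b'  n9⇒n2 (via fail)
[26] read 'a'  n2⇒n6 (via fail)  → match P3@[26:26]
[27] read 'b'  n6⇒n10 (via fail)
[28] read 'a'  n10⇒n6 (via fail)  → match P3@[28:28]
[29] read 'a'  n6⇒n7  → match P1@[28:29],P3@[29:29]
[30] read 'b'  n7⇒n10 (via fail)
[31] read 'c'  n10⇒n11  → match P5@[30:31]
[32] read 'a'  n11⇒n6 (via fail)  → match P3@[32:32]
[33] read 'c'  n6⇒n8  → match P2@[32:33]
[34] read 'c'  n8⇒n9  → match P4@[32:34]
[35] read 'b'  n9⇒n2 (via fail)
[36] read 'c'  n2⇒n11 (via fail)  → match P5@[35:36]
[37] read 'c'  n11⇒n1 (via fail)
[38] read 'a'  n1⇒n6 (via fail)  → match P3@[38:38]
[39] read 'a'  n6⇒n7  → match P1@[38:39],P3@[39:39]
[40] read 'c'  n7⇒n8 (via fail)  → match P2@[39:40]
[41] read 'c'  n8⇒n9  → match P4@[39:41]
[42] read 'c'  n9⇒n1 (via fail)
[43] read 'b'  n1⇒n2
[44] read 'c'  n2⇒n11 (via fail)  → match P5@[43:44]
[45] read 'b'  n11⇒n2 (via fail)
[46] read 'c'  n2⇒n11 (via fail)  → match P5@[45:46]
[47] read 'b'  n11⇒n2 (via fail)
[48] read 'b'  n2⇒n3
[49] read 'b'  n3⇒n4
[50] read 'c'  n4⇒n5  → match P0@[46:50],P5@[49:50]
[51] read 'b'  n5⇒n2 (via fail)
[52] read 'b'  n2⇒n3

Result: [[0,3],[1,2],[2,3],[3,1],[3,3],[5,5],[9,0],[9,5],[11,5],[13,3],[14,2],[18,0],[18,5],[20,3],[21,2],[22,3],[23,2],[24,4],[26,3],[28,3],[29,1],[29,3],[31,5],[32,3],[33,2],[34,4],[36,5],[38,3],[39,1],[39,3],[40,2],[41,4],[44,5],[46,5],[50,0],[50,5]]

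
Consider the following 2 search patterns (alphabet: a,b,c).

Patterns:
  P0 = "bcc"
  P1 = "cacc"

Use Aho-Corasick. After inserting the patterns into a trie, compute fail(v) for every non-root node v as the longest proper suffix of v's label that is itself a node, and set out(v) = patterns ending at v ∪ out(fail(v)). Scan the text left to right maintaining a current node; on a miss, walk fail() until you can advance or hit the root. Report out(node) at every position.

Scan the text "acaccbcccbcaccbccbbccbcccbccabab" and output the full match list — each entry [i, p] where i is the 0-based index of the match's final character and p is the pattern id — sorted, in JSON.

Build automaton:
Trie nodes:
  0='ε' goto b→1 c→4
  1='b' goto c→2
  2='bc' goto c→3
  3='bcc' goto ·  [P0 ends]
  4='c' goto a→5
  5='ca' goto c→6
  6='cac' goto c→7
  7='cacc' goto ·  [P1 ends]

BFS fail/out derivation:
  n1('b'): parent n0 fail=0; on 'b' 0 → fail=0;  out ∅∪∅=∅
  n4('c'): parent n0 fail=0; on 'c' 0 → fail=0;  out ∅∪∅=∅
  n2('bc'): parent n1 fail=0; on 'c' 0 → fail=4;  out ∅∪∅=∅
  n5('ca'): parent n4 fail=0; on 'a' 0 → fail=0;  out ∅∪∅=∅
  n3('bcc'): parent n2 fail=4; on 'c' 4→0 → fail=4;  out {0}∪∅={0}
  n6('cac'): parent n5 fail=0; on 'c' 0 → fail=4;  out ∅∪∅=∅
  n7('cacc'): parent n6 fail=4; on 'c' 4→0 → fail=4;  out {1}∪∅={1}

Scan:
i=0 'a': node 0→0
i=1 'c': node 0→4
i=2 'a': node 4→5
i=3 'c': node 5→6
i=4 'c': node 6→7  emit P1@[1:4]
i=5 'b': node 7→1 (fail-walked)
i=6 'c': node 1→2
i=7 'c': node 2→3  emit P0@[5:7]
i=8 'c': node 3→4 (fail-walked)
i=9 'b': node 4→1 (fail-walked)
i=10 'c': node 1→2
i=11 'a': node 2→5 (fail-walked)
i=12 'c': node 5→6
i=13 'c': node 6→7  emit P1@[10:13]
i=14 'b': node 7→1 (fail-walked)
i=15 'c': node 1→2
i=16 'c': node 2→3  emit P0@[14:16]
i=17 'b': node 3→1 (fail-walked)
i=18 'b': node 1→1 (fail-walked)
i=19 'c': node 1→2
i=20 'c': node 2→3  emit P0@[18:20]
i=21 'b': node 3→1 (fail-walked)
i=22 'c': node 1→2
i=23 'c': node 2→3  emit P0@[21:23]
i=24 'c': node 3→4 (fail-walked)
i=25 'b': node 4→1 (fail-walked)
i=26 'c': node 1→2
i=27 'c': node 2→3  emit P0@[25:27]
i=28 'a': node 3→5 (fail-walked)
i=29 'b': node 5→1 (fail-walked)
i=30 'a': node 1→0 (fail-walked)
i=31 'b': node 0→1

Matches: [[4,1],[7,0],[13,1],[16,0],[20,0],[23,0],[27,0]]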